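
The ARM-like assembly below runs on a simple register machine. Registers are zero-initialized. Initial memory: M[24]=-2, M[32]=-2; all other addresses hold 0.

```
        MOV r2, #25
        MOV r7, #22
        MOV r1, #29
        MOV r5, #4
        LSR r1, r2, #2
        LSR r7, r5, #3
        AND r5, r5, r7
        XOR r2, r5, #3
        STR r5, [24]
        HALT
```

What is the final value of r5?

MOV r2, #25 → r2=25
MOV r7, #22 → r7=22
MOV r1, #29 → r1=29
MOV r5, #4 → r5=4
LSR r1, r2, #2 → r1=25>>2=6
LSR r7, r5, #3 → r7=4>>3=0
AND r5, r5, r7 → r5=4&0=0
XOR r2, r5, #3 → r2=0^3=3
STR r5, [24] → M[24]=0
halt.

0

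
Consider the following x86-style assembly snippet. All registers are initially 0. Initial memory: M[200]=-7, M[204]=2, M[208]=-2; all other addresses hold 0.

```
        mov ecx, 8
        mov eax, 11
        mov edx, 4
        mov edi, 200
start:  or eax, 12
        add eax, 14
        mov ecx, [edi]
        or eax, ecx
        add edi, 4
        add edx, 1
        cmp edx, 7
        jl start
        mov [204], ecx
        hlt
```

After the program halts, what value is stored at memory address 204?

-2

after mov ecx, 8: ecx=8
after mov eax, 11: eax=11
after mov edx, 4: edx=4
after mov edi, 200: edi=200
after or eax, 12: eax=11|12=15
after add eax, 14: eax=15+14=29
after mov ecx, [edi]: ecx=M[200]=-7
after or eax, ecx: eax=29|(-7)=-3
after add edi, 4: edi=200+4=204
after add edx, 1: edx=4+1=5
cmp edx, 7  (cmp 5,7)
jl start: taken
after or eax, 12: eax=(-3)|12=-3
after add eax, 14: eax=(-3)+14=11
after mov ecx, [edi]: ecx=M[204]=2
after or eax, ecx: eax=11|2=11
after add edi, 4: edi=204+4=208
after add edx, 1: edx=5+1=6
cmp edx, 7  (cmp 6,7)
jl start: taken
after or eax, 12: eax=11|12=15
after add eax, 14: eax=15+14=29
after mov ecx, [edi]: ecx=M[208]=-2
after or eax, ecx: eax=29|(-2)=-1
after add edi, 4: edi=208+4=212
after add edx, 1: edx=6+1=7
cmp edx, 7  (cmp 7,7)
jl start: not taken
mov [204], ecx → M[204]=-2
halt.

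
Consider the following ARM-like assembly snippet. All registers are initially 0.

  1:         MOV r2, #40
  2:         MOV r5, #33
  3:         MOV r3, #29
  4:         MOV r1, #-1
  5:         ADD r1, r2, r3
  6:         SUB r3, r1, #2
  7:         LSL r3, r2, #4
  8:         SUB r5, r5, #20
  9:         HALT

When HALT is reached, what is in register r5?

13

after MOV r2, #40: r2=40
after MOV r5, #33: r5=33
after MOV r3, #29: r3=29
after MOV r1, #-1: r1=-1
after ADD r1, r2, r3: r1=40+29=69
after SUB r3, r1, #2: r3=69-2=67
after LSL r3, r2, #4: r3=40<<4=640
after SUB r5, r5, #20: r5=33-20=13
halt.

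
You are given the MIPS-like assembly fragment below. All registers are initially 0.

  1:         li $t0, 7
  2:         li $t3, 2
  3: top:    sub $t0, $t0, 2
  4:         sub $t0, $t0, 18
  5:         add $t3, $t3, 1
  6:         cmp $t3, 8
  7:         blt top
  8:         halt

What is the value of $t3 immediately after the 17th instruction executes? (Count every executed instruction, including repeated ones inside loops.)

5

li $t0, 7 → $t0=7
li $t3, 2 → $t3=2
sub $t0, $t0, 2 → $t0=7-2=5
sub $t0, $t0, 18 → $t0=5-18=-13
add $t3, $t3, 1 → $t3=2+1=3
cmp $t3, 8  (cmp 3,8)
blt top: taken
sub $t0, $t0, 2 → $t0=(-13)-2=-15
sub $t0, $t0, 18 → $t0=(-15)-18=-33
add $t3, $t3, 1 → $t3=3+1=4
cmp $t3, 8  (cmp 4,8)
blt top: taken
sub $t0, $t0, 2 → $t0=(-33)-2=-35
sub $t0, $t0, 18 → $t0=(-35)-18=-53
add $t3, $t3, 1 → $t3=4+1=5
cmp $t3, 8  (cmp 5,8)
blt top: taken
After step 17: $t3 = 5.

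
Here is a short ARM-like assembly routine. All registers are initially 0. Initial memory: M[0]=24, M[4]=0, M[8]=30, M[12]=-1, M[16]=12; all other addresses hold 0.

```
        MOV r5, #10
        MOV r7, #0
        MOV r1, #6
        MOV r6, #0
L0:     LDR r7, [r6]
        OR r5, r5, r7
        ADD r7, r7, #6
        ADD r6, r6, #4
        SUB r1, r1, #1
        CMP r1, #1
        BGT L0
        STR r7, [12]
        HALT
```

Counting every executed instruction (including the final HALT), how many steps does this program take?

after MOV r5, #10: r5=10
after MOV r7, #0: r7=0
after MOV r1, #6: r1=6
after MOV r6, #0: r6=0
after LDR r7, [r6]: r7=M[0]=24
after OR r5, r5, r7: r5=10|24=26
after ADD r7, r7, #6: r7=24+6=30
after ADD r6, r6, #4: r6=0+4=4
after SUB r1, r1, #1: r1=6-1=5
CMP r1, #1  (cmp 5,1)
BGT L0: taken
after LDR r7, [r6]: r7=M[4]=0
after OR r5, r5, r7: r5=26|0=26
after ADD r7, r7, #6: r7=0+6=6
after ADD r6, r6, #4: r6=4+4=8
after SUB r1, r1, #1: r1=5-1=4
CMP r1, #1  (cmp 4,1)
BGT L0: taken
after LDR r7, [r6]: r7=M[8]=30
after OR r5, r5, r7: r5=26|30=30
after ADD r7, r7, #6: r7=30+6=36
after ADD r6, r6, #4: r6=8+4=12
after SUB r1, r1, #1: r1=4-1=3
CMP r1, #1  (cmp 3,1)
BGT L0: taken
after LDR r7, [r6]: r7=M[12]=-1
after OR r5, r5, r7: r5=30|(-1)=-1
after ADD r7, r7, #6: r7=(-1)+6=5
after ADD r6, r6, #4: r6=12+4=16
after SUB r1, r1, #1: r1=3-1=2
CMP r1, #1  (cmp 2,1)
BGT L0: taken
after LDR r7, [r6]: r7=M[16]=12
after OR r5, r5, r7: r5=(-1)|12=-1
after ADD r7, r7, #6: r7=12+6=18
after ADD r6, r6, #4: r6=16+4=20
after SUB r1, r1, #1: r1=2-1=1
CMP r1, #1  (cmp 1,1)
BGT L0: not taken
STR r7, [12] → M[12]=18
halt.
Total executed instructions: 41.

41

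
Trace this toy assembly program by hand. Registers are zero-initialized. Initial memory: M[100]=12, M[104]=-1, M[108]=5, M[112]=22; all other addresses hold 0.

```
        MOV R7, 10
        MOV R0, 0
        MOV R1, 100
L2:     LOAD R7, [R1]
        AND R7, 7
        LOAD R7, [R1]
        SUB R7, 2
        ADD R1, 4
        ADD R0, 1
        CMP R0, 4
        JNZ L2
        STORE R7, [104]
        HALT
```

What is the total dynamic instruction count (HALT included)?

37

after MOV R7, 10: R7=10
after MOV R0, 0: R0=0
after MOV R1, 100: R1=100
after LOAD R7, [R1]: R7=M[100]=12
after AND R7, 7: R7=12&7=4
after LOAD R7, [R1]: R7=M[100]=12
after SUB R7, 2: R7=12-2=10
after ADD R1, 4: R1=100+4=104
after ADD R0, 1: R0=0+1=1
CMP R0, 4  (cmp 1,4)
JNZ L2: taken
after LOAD R7, [R1]: R7=M[104]=-1
after AND R7, 7: R7=(-1)&7=7
after LOAD R7, [R1]: R7=M[104]=-1
after SUB R7, 2: R7=(-1)-2=-3
after ADD R1, 4: R1=104+4=108
after ADD R0, 1: R0=1+1=2
CMP R0, 4  (cmp 2,4)
JNZ L2: taken
after LOAD R7, [R1]: R7=M[108]=5
after AND R7, 7: R7=5&7=5
after LOAD R7, [R1]: R7=M[108]=5
after SUB R7, 2: R7=5-2=3
after ADD R1, 4: R1=108+4=112
after ADD R0, 1: R0=2+1=3
CMP R0, 4  (cmp 3,4)
JNZ L2: taken
after LOAD R7, [R1]: R7=M[112]=22
after AND R7, 7: R7=22&7=6
after LOAD R7, [R1]: R7=M[112]=22
after SUB R7, 2: R7=22-2=20
after ADD R1, 4: R1=112+4=116
after ADD R0, 1: R0=3+1=4
CMP R0, 4  (cmp 4,4)
JNZ L2: not taken
STORE R7, [104] → M[104]=20
halt.
Total executed instructions: 37.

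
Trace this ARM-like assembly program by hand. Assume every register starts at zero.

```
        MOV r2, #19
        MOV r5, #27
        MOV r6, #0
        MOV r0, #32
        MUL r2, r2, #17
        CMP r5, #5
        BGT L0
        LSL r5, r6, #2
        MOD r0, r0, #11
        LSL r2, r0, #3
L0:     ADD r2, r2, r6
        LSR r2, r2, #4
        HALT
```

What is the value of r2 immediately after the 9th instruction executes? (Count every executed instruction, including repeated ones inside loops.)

MOV r2, #19 → r2=19
MOV r5, #27 → r5=27
MOV r6, #0 → r6=0
MOV r0, #32 → r0=32
MUL r2, r2, #17 → r2=19*17=323
CMP r5, #5  (cmp 27,5)
BGT L0: taken
ADD r2, r2, r6 → r2=323+0=323
LSR r2, r2, #4 → r2=323>>4=20
After step 9: r2 = 20.

20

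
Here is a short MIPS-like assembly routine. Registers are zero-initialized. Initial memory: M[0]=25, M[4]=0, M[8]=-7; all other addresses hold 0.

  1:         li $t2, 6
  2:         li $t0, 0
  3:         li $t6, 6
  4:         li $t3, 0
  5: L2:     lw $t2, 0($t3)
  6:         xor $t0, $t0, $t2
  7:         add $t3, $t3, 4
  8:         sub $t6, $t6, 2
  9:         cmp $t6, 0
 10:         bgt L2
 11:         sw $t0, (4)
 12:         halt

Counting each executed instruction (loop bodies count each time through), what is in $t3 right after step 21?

li $t2, 6 → $t2=6
li $t0, 0 → $t0=0
li $t6, 6 → $t6=6
li $t3, 0 → $t3=0
lw $t2, 0($t3) → $t2=M[0]=25
xor $t0, $t0, $t2 → $t0=0^25=25
add $t3, $t3, 4 → $t3=0+4=4
sub $t6, $t6, 2 → $t6=6-2=4
cmp $t6, 0  (cmp 4,0)
bgt L2: taken
lw $t2, 0($t3) → $t2=M[4]=0
xor $t0, $t0, $t2 → $t0=25^0=25
add $t3, $t3, 4 → $t3=4+4=8
sub $t6, $t6, 2 → $t6=4-2=2
cmp $t6, 0  (cmp 2,0)
bgt L2: taken
lw $t2, 0($t3) → $t2=M[8]=-7
xor $t0, $t0, $t2 → $t0=25^(-7)=-32
add $t3, $t3, 4 → $t3=8+4=12
sub $t6, $t6, 2 → $t6=2-2=0
cmp $t6, 0  (cmp 0,0)
After step 21: $t3 = 12.

12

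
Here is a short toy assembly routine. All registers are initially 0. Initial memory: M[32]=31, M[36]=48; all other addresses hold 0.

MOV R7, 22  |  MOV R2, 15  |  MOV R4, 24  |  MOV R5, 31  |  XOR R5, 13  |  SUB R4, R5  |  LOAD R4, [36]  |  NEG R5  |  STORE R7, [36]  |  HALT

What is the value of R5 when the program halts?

-18

MOV R7, 22 → R7=22
MOV R2, 15 → R2=15
MOV R4, 24 → R4=24
MOV R5, 31 → R5=31
XOR R5, 13 → R5=31^13=18
SUB R4, R5 → R4=24-18=6
LOAD R4, [36] → R4=M[36]=48
NEG R5 → R5=-(18)=-18
STORE R7, [36] → M[36]=22
halt.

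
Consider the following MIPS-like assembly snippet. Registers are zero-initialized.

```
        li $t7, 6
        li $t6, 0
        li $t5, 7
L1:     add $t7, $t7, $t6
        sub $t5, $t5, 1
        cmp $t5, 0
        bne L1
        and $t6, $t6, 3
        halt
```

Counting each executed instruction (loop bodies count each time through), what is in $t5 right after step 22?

2

$t7=6
$t6=0
$t5=7
$t7=6+0=6
$t5=7-1=6
cmp $t5, 0  (cmp 6,0)
bne L1: taken
$t7=6+0=6
$t5=6-1=5
cmp $t5, 0  (cmp 5,0)
bne L1: taken
$t7=6+0=6
$t5=5-1=4
cmp $t5, 0  (cmp 4,0)
bne L1: taken
$t7=6+0=6
$t5=4-1=3
cmp $t5, 0  (cmp 3,0)
bne L1: taken
$t7=6+0=6
$t5=3-1=2
cmp $t5, 0  (cmp 2,0)
After step 22: $t5 = 2.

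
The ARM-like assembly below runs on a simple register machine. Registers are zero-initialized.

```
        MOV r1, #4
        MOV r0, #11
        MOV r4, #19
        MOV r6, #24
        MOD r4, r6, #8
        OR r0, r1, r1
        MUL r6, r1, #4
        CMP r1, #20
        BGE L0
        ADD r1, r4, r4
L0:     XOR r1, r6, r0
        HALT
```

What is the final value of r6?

16

r1=4
r0=11
r4=19
r6=24
r4=24%8=0
r0=4|4=4
r6=4*4=16
CMP r1, #20  (cmp 4,20)
BGE L0: not taken
r1=0+0=0
r1=16^4=20
halt.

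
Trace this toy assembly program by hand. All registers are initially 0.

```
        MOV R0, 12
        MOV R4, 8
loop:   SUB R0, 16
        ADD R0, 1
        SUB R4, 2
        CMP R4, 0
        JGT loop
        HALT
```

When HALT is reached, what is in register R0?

after MOV R0, 12: R0=12
after MOV R4, 8: R4=8
after SUB R0, 16: R0=12-16=-4
after ADD R0, 1: R0=(-4)+1=-3
after SUB R4, 2: R4=8-2=6
CMP R4, 0  (cmp 6,0)
JGT loop: taken
after SUB R0, 16: R0=(-3)-16=-19
after ADD R0, 1: R0=(-19)+1=-18
after SUB R4, 2: R4=6-2=4
CMP R4, 0  (cmp 4,0)
JGT loop: taken
after SUB R0, 16: R0=(-18)-16=-34
after ADD R0, 1: R0=(-34)+1=-33
after SUB R4, 2: R4=4-2=2
CMP R4, 0  (cmp 2,0)
JGT loop: taken
after SUB R0, 16: R0=(-33)-16=-49
after ADD R0, 1: R0=(-49)+1=-48
after SUB R4, 2: R4=2-2=0
CMP R4, 0  (cmp 0,0)
JGT loop: not taken
halt.

-48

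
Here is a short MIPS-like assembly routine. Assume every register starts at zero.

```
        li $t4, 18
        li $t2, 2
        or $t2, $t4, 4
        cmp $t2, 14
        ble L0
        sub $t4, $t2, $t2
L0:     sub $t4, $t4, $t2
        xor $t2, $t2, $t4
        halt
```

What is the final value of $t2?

li $t4, 18 → $t4=18
li $t2, 2 → $t2=2
or $t2, $t4, 4 → $t2=18|4=22
cmp $t2, 14  (cmp 22,14)
ble L0: not taken
sub $t4, $t2, $t2 → $t4=22-22=0
sub $t4, $t4, $t2 → $t4=0-22=-22
xor $t2, $t2, $t4 → $t2=22^(-22)=-4
halt.

-4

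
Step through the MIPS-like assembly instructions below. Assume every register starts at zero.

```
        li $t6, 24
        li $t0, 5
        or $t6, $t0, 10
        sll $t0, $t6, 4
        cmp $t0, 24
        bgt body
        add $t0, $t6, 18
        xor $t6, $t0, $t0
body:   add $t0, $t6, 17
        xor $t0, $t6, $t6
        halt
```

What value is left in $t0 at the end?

li $t6, 24 → $t6=24
li $t0, 5 → $t0=5
or $t6, $t0, 10 → $t6=5|10=15
sll $t0, $t6, 4 → $t0=15<<4=240
cmp $t0, 24  (cmp 240,24)
bgt body: taken
add $t0, $t6, 17 → $t0=15+17=32
xor $t0, $t6, $t6 → $t0=15^15=0
halt.

0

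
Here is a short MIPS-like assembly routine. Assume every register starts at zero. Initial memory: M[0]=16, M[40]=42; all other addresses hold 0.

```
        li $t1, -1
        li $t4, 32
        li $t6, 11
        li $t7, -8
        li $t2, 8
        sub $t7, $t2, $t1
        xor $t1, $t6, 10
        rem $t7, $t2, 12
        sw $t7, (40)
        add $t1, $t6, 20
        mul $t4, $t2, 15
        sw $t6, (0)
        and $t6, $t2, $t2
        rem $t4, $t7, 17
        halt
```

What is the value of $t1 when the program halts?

li $t1, -1 → $t1=-1
li $t4, 32 → $t4=32
li $t6, 11 → $t6=11
li $t7, -8 → $t7=-8
li $t2, 8 → $t2=8
sub $t7, $t2, $t1 → $t7=8-(-1)=9
xor $t1, $t6, 10 → $t1=11^10=1
rem $t7, $t2, 12 → $t7=8%12=8
sw $t7, (40) → M[40]=8
add $t1, $t6, 20 → $t1=11+20=31
mul $t4, $t2, 15 → $t4=8*15=120
sw $t6, (0) → M[0]=11
and $t6, $t2, $t2 → $t6=8&8=8
rem $t4, $t7, 17 → $t4=8%17=8
halt.

31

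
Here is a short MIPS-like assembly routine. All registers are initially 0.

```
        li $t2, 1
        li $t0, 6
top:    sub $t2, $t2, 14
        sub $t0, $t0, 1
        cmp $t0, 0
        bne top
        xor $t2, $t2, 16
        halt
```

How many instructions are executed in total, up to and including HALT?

28

li $t2, 1 → $t2=1
li $t0, 6 → $t0=6
sub $t2, $t2, 14 → $t2=1-14=-13
sub $t0, $t0, 1 → $t0=6-1=5
cmp $t0, 0  (cmp 5,0)
bne top: taken
sub $t2, $t2, 14 → $t2=(-13)-14=-27
sub $t0, $t0, 1 → $t0=5-1=4
cmp $t0, 0  (cmp 4,0)
bne top: taken
sub $t2, $t2, 14 → $t2=(-27)-14=-41
sub $t0, $t0, 1 → $t0=4-1=3
cmp $t0, 0  (cmp 3,0)
bne top: taken
sub $t2, $t2, 14 → $t2=(-41)-14=-55
sub $t0, $t0, 1 → $t0=3-1=2
cmp $t0, 0  (cmp 2,0)
bne top: taken
sub $t2, $t2, 14 → $t2=(-55)-14=-69
sub $t0, $t0, 1 → $t0=2-1=1
cmp $t0, 0  (cmp 1,0)
bne top: taken
sub $t2, $t2, 14 → $t2=(-69)-14=-83
sub $t0, $t0, 1 → $t0=1-1=0
cmp $t0, 0  (cmp 0,0)
bne top: not taken
xor $t2, $t2, 16 → $t2=(-83)^16=-67
halt.
Total executed instructions: 28.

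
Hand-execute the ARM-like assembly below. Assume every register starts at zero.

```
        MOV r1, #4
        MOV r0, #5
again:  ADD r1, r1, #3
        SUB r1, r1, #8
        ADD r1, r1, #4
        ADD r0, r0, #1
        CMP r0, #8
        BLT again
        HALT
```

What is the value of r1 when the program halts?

after MOV r1, #4: r1=4
after MOV r0, #5: r0=5
after ADD r1, r1, #3: r1=4+3=7
after SUB r1, r1, #8: r1=7-8=-1
after ADD r1, r1, #4: r1=(-1)+4=3
after ADD r0, r0, #1: r0=5+1=6
CMP r0, #8  (cmp 6,8)
BLT again: taken
after ADD r1, r1, #3: r1=3+3=6
after SUB r1, r1, #8: r1=6-8=-2
after ADD r1, r1, #4: r1=(-2)+4=2
after ADD r0, r0, #1: r0=6+1=7
CMP r0, #8  (cmp 7,8)
BLT again: taken
after ADD r1, r1, #3: r1=2+3=5
after SUB r1, r1, #8: r1=5-8=-3
after ADD r1, r1, #4: r1=(-3)+4=1
after ADD r0, r0, #1: r0=7+1=8
CMP r0, #8  (cmp 8,8)
BLT again: not taken
halt.

1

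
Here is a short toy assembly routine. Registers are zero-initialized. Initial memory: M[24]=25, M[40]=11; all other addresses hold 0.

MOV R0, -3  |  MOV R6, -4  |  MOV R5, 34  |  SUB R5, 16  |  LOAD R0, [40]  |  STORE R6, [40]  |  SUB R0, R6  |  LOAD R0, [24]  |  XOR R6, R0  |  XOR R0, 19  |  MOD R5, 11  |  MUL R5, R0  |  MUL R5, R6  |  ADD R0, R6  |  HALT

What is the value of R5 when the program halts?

MOV R0, -3 → R0=-3
MOV R6, -4 → R6=-4
MOV R5, 34 → R5=34
SUB R5, 16 → R5=34-16=18
LOAD R0, [40] → R0=M[40]=11
STORE R6, [40] → M[40]=-4
SUB R0, R6 → R0=11-(-4)=15
LOAD R0, [24] → R0=M[24]=25
XOR R6, R0 → R6=(-4)^25=-27
XOR R0, 19 → R0=25^19=10
MOD R5, 11 → R5=18%11=7
MUL R5, R0 → R5=7*10=70
MUL R5, R6 → R5=70*(-27)=-1890
ADD R0, R6 → R0=10+(-27)=-17
halt.

-1890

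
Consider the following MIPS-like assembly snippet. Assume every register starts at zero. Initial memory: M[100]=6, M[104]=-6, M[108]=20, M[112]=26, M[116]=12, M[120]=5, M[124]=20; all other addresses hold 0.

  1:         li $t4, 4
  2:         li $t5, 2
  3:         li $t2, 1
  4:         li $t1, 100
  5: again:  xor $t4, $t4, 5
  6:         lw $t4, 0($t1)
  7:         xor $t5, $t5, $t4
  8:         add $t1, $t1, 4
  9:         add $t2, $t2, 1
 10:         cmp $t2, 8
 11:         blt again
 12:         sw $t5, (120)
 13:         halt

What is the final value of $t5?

-19

li $t4, 4 → $t4=4
li $t5, 2 → $t5=2
li $t2, 1 → $t2=1
li $t1, 100 → $t1=100
xor $t4, $t4, 5 → $t4=4^5=1
lw $t4, 0($t1) → $t4=M[100]=6
xor $t5, $t5, $t4 → $t5=2^6=4
add $t1, $t1, 4 → $t1=100+4=104
add $t2, $t2, 1 → $t2=1+1=2
cmp $t2, 8  (cmp 2,8)
blt again: taken
xor $t4, $t4, 5 → $t4=6^5=3
lw $t4, 0($t1) → $t4=M[104]=-6
xor $t5, $t5, $t4 → $t5=4^(-6)=-2
add $t1, $t1, 4 → $t1=104+4=108
add $t2, $t2, 1 → $t2=2+1=3
cmp $t2, 8  (cmp 3,8)
blt again: taken
xor $t4, $t4, 5 → $t4=(-6)^5=-1
lw $t4, 0($t1) → $t4=M[108]=20
xor $t5, $t5, $t4 → $t5=(-2)^20=-22
add $t1, $t1, 4 → $t1=108+4=112
add $t2, $t2, 1 → $t2=3+1=4
cmp $t2, 8  (cmp 4,8)
blt again: taken
xor $t4, $t4, 5 → $t4=20^5=17
lw $t4, 0($t1) → $t4=M[112]=26
xor $t5, $t5, $t4 → $t5=(-22)^26=-16
add $t1, $t1, 4 → $t1=112+4=116
add $t2, $t2, 1 → $t2=4+1=5
cmp $t2, 8  (cmp 5,8)
blt again: taken
xor $t4, $t4, 5 → $t4=26^5=31
lw $t4, 0($t1) → $t4=M[116]=12
xor $t5, $t5, $t4 → $t5=(-16)^12=-4
add $t1, $t1, 4 → $t1=116+4=120
add $t2, $t2, 1 → $t2=5+1=6
cmp $t2, 8  (cmp 6,8)
blt again: taken
xor $t4, $t4, 5 → $t4=12^5=9
lw $t4, 0($t1) → $t4=M[120]=5
xor $t5, $t5, $t4 → $t5=(-4)^5=-7
add $t1, $t1, 4 → $t1=120+4=124
add $t2, $t2, 1 → $t2=6+1=7
cmp $t2, 8  (cmp 7,8)
blt again: taken
xor $t4, $t4, 5 → $t4=5^5=0
lw $t4, 0($t1) → $t4=M[124]=20
xor $t5, $t5, $t4 → $t5=(-7)^20=-19
add $t1, $t1, 4 → $t1=124+4=128
add $t2, $t2, 1 → $t2=7+1=8
cmp $t2, 8  (cmp 8,8)
blt again: not taken
sw $t5, (120) → M[120]=-19
halt.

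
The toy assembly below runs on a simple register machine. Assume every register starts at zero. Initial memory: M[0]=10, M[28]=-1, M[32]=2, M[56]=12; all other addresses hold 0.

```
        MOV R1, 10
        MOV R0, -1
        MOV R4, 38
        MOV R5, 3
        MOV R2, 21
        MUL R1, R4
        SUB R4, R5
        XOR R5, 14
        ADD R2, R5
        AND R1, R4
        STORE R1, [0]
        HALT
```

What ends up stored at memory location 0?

after MOV R1, 10: R1=10
after MOV R0, -1: R0=-1
after MOV R4, 38: R4=38
after MOV R5, 3: R5=3
after MOV R2, 21: R2=21
after MUL R1, R4: R1=10*38=380
after SUB R4, R5: R4=38-3=35
after XOR R5, 14: R5=3^14=13
after ADD R2, R5: R2=21+13=34
after AND R1, R4: R1=380&35=32
STORE R1, [0] → M[0]=32
halt.

32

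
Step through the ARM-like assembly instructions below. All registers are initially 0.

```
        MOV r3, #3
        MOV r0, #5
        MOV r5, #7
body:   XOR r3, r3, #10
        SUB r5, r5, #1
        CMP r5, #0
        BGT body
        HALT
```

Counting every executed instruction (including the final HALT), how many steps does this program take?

32

r3=3
r0=5
r5=7
r3=3^10=9
r5=7-1=6
CMP r5, #0  (cmp 6,0)
BGT body: taken
r3=9^10=3
r5=6-1=5
CMP r5, #0  (cmp 5,0)
BGT body: taken
r3=3^10=9
r5=5-1=4
CMP r5, #0  (cmp 4,0)
BGT body: taken
r3=9^10=3
r5=4-1=3
CMP r5, #0  (cmp 3,0)
BGT body: taken
r3=3^10=9
r5=3-1=2
CMP r5, #0  (cmp 2,0)
BGT body: taken
r3=9^10=3
r5=2-1=1
CMP r5, #0  (cmp 1,0)
BGT body: taken
r3=3^10=9
r5=1-1=0
CMP r5, #0  (cmp 0,0)
BGT body: not taken
halt.
Total executed instructions: 32.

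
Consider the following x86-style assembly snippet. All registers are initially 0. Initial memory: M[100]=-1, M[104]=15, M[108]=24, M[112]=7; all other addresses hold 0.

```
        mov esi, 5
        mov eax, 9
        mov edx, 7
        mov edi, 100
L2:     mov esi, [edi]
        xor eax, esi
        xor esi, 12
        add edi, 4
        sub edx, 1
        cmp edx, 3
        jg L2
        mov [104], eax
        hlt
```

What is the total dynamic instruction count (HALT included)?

34

mov esi, 5 → esi=5
mov eax, 9 → eax=9
mov edx, 7 → edx=7
mov edi, 100 → edi=100
mov esi, [edi] → esi=M[100]=-1
xor eax, esi → eax=9^(-1)=-10
xor esi, 12 → esi=(-1)^12=-13
add edi, 4 → edi=100+4=104
sub edx, 1 → edx=7-1=6
cmp edx, 3  (cmp 6,3)
jg L2: taken
mov esi, [edi] → esi=M[104]=15
xor eax, esi → eax=(-10)^15=-7
xor esi, 12 → esi=15^12=3
add edi, 4 → edi=104+4=108
sub edx, 1 → edx=6-1=5
cmp edx, 3  (cmp 5,3)
jg L2: taken
mov esi, [edi] → esi=M[108]=24
xor eax, esi → eax=(-7)^24=-31
xor esi, 12 → esi=24^12=20
add edi, 4 → edi=108+4=112
sub edx, 1 → edx=5-1=4
cmp edx, 3  (cmp 4,3)
jg L2: taken
mov esi, [edi] → esi=M[112]=7
xor eax, esi → eax=(-31)^7=-26
xor esi, 12 → esi=7^12=11
add edi, 4 → edi=112+4=116
sub edx, 1 → edx=4-1=3
cmp edx, 3  (cmp 3,3)
jg L2: not taken
mov [104], eax → M[104]=-26
halt.
Total executed instructions: 34.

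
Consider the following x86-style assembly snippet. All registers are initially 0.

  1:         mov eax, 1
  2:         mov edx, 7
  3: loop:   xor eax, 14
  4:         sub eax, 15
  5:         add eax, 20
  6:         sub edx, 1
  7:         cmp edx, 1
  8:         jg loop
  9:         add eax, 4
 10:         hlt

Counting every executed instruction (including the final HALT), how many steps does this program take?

40

eax=1
edx=7
eax=1^14=15
eax=15-15=0
eax=0+20=20
edx=7-1=6
cmp edx, 1  (cmp 6,1)
jg loop: taken
eax=20^14=26
eax=26-15=11
eax=11+20=31
edx=6-1=5
cmp edx, 1  (cmp 5,1)
jg loop: taken
eax=31^14=17
eax=17-15=2
eax=2+20=22
edx=5-1=4
cmp edx, 1  (cmp 4,1)
jg loop: taken
eax=22^14=24
eax=24-15=9
eax=9+20=29
edx=4-1=3
cmp edx, 1  (cmp 3,1)
jg loop: taken
eax=29^14=19
eax=19-15=4
eax=4+20=24
edx=3-1=2
cmp edx, 1  (cmp 2,1)
jg loop: taken
eax=24^14=22
eax=22-15=7
eax=7+20=27
edx=2-1=1
cmp edx, 1  (cmp 1,1)
jg loop: not taken
eax=27+4=31
halt.
Total executed instructions: 40.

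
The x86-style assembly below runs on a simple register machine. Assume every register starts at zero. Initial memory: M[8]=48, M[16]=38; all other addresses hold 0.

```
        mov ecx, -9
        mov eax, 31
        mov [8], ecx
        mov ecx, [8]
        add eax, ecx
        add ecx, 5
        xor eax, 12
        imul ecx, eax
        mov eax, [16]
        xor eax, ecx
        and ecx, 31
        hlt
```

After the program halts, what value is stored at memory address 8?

-9

mov ecx, -9 → ecx=-9
mov eax, 31 → eax=31
mov [8], ecx → M[8]=-9
mov ecx, [8] → ecx=M[8]=-9
add eax, ecx → eax=31+(-9)=22
add ecx, 5 → ecx=(-9)+5=-4
xor eax, 12 → eax=22^12=26
imul ecx, eax → ecx=(-4)*26=-104
mov eax, [16] → eax=M[16]=38
xor eax, ecx → eax=38^(-104)=-66
and ecx, 31 → ecx=(-104)&31=24
halt.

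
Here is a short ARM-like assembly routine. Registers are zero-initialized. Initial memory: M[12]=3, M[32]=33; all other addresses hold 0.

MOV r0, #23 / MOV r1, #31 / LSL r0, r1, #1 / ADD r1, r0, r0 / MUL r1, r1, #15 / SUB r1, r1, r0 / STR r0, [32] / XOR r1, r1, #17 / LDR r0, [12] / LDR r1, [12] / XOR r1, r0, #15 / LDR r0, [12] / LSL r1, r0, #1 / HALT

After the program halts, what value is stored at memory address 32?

after MOV r0, #23: r0=23
after MOV r1, #31: r1=31
after LSL r0, r1, #1: r0=31<<1=62
after ADD r1, r0, r0: r1=62+62=124
after MUL r1, r1, #15: r1=124*15=1860
after SUB r1, r1, r0: r1=1860-62=1798
STR r0, [32] → M[32]=62
after XOR r1, r1, #17: r1=1798^17=1815
after LDR r0, [12]: r0=M[12]=3
after LDR r1, [12]: r1=M[12]=3
after XOR r1, r0, #15: r1=3^15=12
after LDR r0, [12]: r0=M[12]=3
after LSL r1, r0, #1: r1=3<<1=6
halt.

62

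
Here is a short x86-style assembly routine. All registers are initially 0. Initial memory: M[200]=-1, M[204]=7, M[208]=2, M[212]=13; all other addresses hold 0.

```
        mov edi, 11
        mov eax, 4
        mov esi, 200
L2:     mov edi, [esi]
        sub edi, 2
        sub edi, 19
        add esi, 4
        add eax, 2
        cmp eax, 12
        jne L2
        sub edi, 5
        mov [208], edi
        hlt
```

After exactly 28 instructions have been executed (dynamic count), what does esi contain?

216

edi=11
eax=4
esi=200
edi=M[200]=-1
edi=(-1)-2=-3
edi=(-3)-19=-22
esi=200+4=204
eax=4+2=6
cmp eax, 12  (cmp 6,12)
jne L2: taken
edi=M[204]=7
edi=7-2=5
edi=5-19=-14
esi=204+4=208
eax=6+2=8
cmp eax, 12  (cmp 8,12)
jne L2: taken
edi=M[208]=2
edi=2-2=0
edi=0-19=-19
esi=208+4=212
eax=8+2=10
cmp eax, 12  (cmp 10,12)
jne L2: taken
edi=M[212]=13
edi=13-2=11
edi=11-19=-8
esi=212+4=216
After step 28: esi = 216.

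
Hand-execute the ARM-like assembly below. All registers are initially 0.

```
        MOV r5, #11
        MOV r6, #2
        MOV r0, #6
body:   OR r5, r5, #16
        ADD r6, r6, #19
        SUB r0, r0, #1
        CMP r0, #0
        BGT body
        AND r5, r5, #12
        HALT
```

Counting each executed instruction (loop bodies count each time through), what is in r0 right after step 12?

4

after MOV r5, #11: r5=11
after MOV r6, #2: r6=2
after MOV r0, #6: r0=6
after OR r5, r5, #16: r5=11|16=27
after ADD r6, r6, #19: r6=2+19=21
after SUB r0, r0, #1: r0=6-1=5
CMP r0, #0  (cmp 5,0)
BGT body: taken
after OR r5, r5, #16: r5=27|16=27
after ADD r6, r6, #19: r6=21+19=40
after SUB r0, r0, #1: r0=5-1=4
CMP r0, #0  (cmp 4,0)
After step 12: r0 = 4.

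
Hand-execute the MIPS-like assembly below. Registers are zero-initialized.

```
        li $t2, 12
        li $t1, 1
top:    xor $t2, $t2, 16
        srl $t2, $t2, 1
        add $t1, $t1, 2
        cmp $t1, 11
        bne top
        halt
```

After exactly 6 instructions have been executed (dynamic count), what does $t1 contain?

3

$t2=12
$t1=1
$t2=12^16=28
$t2=28>>1=14
$t1=1+2=3
cmp $t1, 11  (cmp 3,11)
After step 6: $t1 = 3.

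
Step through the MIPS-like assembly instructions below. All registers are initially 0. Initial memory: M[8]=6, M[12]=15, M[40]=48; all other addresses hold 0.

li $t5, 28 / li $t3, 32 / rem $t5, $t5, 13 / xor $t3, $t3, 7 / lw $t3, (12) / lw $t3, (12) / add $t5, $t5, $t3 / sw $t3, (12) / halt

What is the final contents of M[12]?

15

after li $t5, 28: $t5=28
after li $t3, 32: $t3=32
after rem $t5, $t5, 13: $t5=28%13=2
after xor $t3, $t3, 7: $t3=32^7=39
after lw $t3, (12): $t3=M[12]=15
after lw $t3, (12): $t3=M[12]=15
after add $t5, $t5, $t3: $t5=2+15=17
sw $t3, (12) → M[12]=15
halt.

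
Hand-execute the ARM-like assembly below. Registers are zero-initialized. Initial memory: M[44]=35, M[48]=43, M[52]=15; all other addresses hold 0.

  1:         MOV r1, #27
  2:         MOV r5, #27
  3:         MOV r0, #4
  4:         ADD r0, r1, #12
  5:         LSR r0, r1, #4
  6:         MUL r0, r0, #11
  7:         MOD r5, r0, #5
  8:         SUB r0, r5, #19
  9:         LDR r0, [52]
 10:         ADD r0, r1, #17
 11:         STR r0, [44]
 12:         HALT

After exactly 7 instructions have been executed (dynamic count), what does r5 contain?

MOV r1, #27 → r1=27
MOV r5, #27 → r5=27
MOV r0, #4 → r0=4
ADD r0, r1, #12 → r0=27+12=39
LSR r0, r1, #4 → r0=27>>4=1
MUL r0, r0, #11 → r0=1*11=11
MOD r5, r0, #5 → r5=11%5=1
After step 7: r5 = 1.

1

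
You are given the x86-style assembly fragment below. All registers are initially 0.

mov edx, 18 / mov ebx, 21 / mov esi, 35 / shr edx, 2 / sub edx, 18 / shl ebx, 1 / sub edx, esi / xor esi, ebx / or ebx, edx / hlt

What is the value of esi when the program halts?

9

edx=18
ebx=21
esi=35
edx=18>>2=4
edx=4-18=-14
ebx=21<<1=42
edx=(-14)-35=-49
esi=35^42=9
ebx=42|(-49)=-17
halt.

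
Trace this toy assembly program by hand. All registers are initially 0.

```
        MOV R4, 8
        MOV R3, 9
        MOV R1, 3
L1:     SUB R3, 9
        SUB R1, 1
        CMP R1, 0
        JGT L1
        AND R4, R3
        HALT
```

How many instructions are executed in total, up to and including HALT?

17

after MOV R4, 8: R4=8
after MOV R3, 9: R3=9
after MOV R1, 3: R1=3
after SUB R3, 9: R3=9-9=0
after SUB R1, 1: R1=3-1=2
CMP R1, 0  (cmp 2,0)
JGT L1: taken
after SUB R3, 9: R3=0-9=-9
after SUB R1, 1: R1=2-1=1
CMP R1, 0  (cmp 1,0)
JGT L1: taken
after SUB R3, 9: R3=(-9)-9=-18
after SUB R1, 1: R1=1-1=0
CMP R1, 0  (cmp 0,0)
JGT L1: not taken
after AND R4, R3: R4=8&(-18)=8
halt.
Total executed instructions: 17.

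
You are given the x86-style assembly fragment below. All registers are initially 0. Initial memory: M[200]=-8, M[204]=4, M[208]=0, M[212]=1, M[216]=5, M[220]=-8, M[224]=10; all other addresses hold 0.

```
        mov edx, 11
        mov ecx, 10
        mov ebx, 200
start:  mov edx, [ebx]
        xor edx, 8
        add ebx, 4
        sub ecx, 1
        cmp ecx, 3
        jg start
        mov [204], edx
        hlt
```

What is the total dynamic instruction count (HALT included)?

mov edx, 11 → edx=11
mov ecx, 10 → ecx=10
mov ebx, 200 → ebx=200
mov edx, [ebx] → edx=M[200]=-8
xor edx, 8 → edx=(-8)^8=-16
add ebx, 4 → ebx=200+4=204
sub ecx, 1 → ecx=10-1=9
cmp ecx, 3  (cmp 9,3)
jg start: taken
mov edx, [ebx] → edx=M[204]=4
xor edx, 8 → edx=4^8=12
add ebx, 4 → ebx=204+4=208
sub ecx, 1 → ecx=9-1=8
cmp ecx, 3  (cmp 8,3)
jg start: taken
mov edx, [ebx] → edx=M[208]=0
xor edx, 8 → edx=0^8=8
add ebx, 4 → ebx=208+4=212
sub ecx, 1 → ecx=8-1=7
cmp ecx, 3  (cmp 7,3)
jg start: taken
mov edx, [ebx] → edx=M[212]=1
xor edx, 8 → edx=1^8=9
add ebx, 4 → ebx=212+4=216
sub ecx, 1 → ecx=7-1=6
cmp ecx, 3  (cmp 6,3)
jg start: taken
mov edx, [ebx] → edx=M[216]=5
xor edx, 8 → edx=5^8=13
add ebx, 4 → ebx=216+4=220
sub ecx, 1 → ecx=6-1=5
cmp ecx, 3  (cmp 5,3)
jg start: taken
mov edx, [ebx] → edx=M[220]=-8
xor edx, 8 → edx=(-8)^8=-16
add ebx, 4 → ebx=220+4=224
sub ecx, 1 → ecx=5-1=4
cmp ecx, 3  (cmp 4,3)
jg start: taken
mov edx, [ebx] → edx=M[224]=10
xor edx, 8 → edx=10^8=2
add ebx, 4 → ebx=224+4=228
sub ecx, 1 → ecx=4-1=3
cmp ecx, 3  (cmp 3,3)
jg start: not taken
mov [204], edx → M[204]=2
halt.
Total executed instructions: 47.

47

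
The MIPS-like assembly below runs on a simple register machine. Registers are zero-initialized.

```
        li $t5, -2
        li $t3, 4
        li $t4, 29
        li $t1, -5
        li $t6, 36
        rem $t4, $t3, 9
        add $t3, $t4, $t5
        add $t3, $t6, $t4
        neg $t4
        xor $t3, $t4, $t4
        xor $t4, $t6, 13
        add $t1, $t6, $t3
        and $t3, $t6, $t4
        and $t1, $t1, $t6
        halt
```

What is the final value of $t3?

$t5=-2
$t3=4
$t4=29
$t1=-5
$t6=36
$t4=4%9=4
$t3=4+(-2)=2
$t3=36+4=40
$t4=-(4)=-4
$t3=(-4)^(-4)=0
$t4=36^13=41
$t1=36+0=36
$t3=36&41=32
$t1=36&36=36
halt.

32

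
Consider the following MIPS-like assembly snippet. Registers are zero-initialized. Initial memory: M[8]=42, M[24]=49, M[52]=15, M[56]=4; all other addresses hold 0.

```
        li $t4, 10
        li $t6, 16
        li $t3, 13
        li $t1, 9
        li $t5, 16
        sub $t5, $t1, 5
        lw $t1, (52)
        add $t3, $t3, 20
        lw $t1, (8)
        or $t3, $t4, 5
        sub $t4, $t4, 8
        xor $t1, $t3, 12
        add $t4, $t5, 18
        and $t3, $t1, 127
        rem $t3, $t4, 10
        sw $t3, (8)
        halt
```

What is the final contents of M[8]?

$t4=10
$t6=16
$t3=13
$t1=9
$t5=16
$t5=9-5=4
$t1=M[52]=15
$t3=13+20=33
$t1=M[8]=42
$t3=10|5=15
$t4=10-8=2
$t1=15^12=3
$t4=4+18=22
$t3=3&127=3
$t3=22%10=2
sw $t3, (8) → M[8]=2
halt.

2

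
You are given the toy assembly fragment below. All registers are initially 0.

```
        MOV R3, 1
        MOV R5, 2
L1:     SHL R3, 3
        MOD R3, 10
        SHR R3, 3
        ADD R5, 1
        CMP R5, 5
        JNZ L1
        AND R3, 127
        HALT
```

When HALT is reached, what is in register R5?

after MOV R3, 1: R3=1
after MOV R5, 2: R5=2
after SHL R3, 3: R3=1<<3=8
after MOD R3, 10: R3=8%10=8
after SHR R3, 3: R3=8>>3=1
after ADD R5, 1: R5=2+1=3
CMP R5, 5  (cmp 3,5)
JNZ L1: taken
after SHL R3, 3: R3=1<<3=8
after MOD R3, 10: R3=8%10=8
after SHR R3, 3: R3=8>>3=1
after ADD R5, 1: R5=3+1=4
CMP R5, 5  (cmp 4,5)
JNZ L1: taken
after SHL R3, 3: R3=1<<3=8
after MOD R3, 10: R3=8%10=8
after SHR R3, 3: R3=8>>3=1
after ADD R5, 1: R5=4+1=5
CMP R5, 5  (cmp 5,5)
JNZ L1: not taken
after AND R3, 127: R3=1&127=1
halt.

5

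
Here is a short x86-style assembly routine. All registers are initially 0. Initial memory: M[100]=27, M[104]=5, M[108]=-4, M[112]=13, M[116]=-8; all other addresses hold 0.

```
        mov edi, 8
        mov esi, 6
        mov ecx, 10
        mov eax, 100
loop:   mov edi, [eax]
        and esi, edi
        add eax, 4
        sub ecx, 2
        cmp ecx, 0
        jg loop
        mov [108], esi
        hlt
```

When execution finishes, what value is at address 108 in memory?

0

after mov edi, 8: edi=8
after mov esi, 6: esi=6
after mov ecx, 10: ecx=10
after mov eax, 100: eax=100
after mov edi, [eax]: edi=M[100]=27
after and esi, edi: esi=6&27=2
after add eax, 4: eax=100+4=104
after sub ecx, 2: ecx=10-2=8
cmp ecx, 0  (cmp 8,0)
jg loop: taken
after mov edi, [eax]: edi=M[104]=5
after and esi, edi: esi=2&5=0
after add eax, 4: eax=104+4=108
after sub ecx, 2: ecx=8-2=6
cmp ecx, 0  (cmp 6,0)
jg loop: taken
after mov edi, [eax]: edi=M[108]=-4
after and esi, edi: esi=0&(-4)=0
after add eax, 4: eax=108+4=112
after sub ecx, 2: ecx=6-2=4
cmp ecx, 0  (cmp 4,0)
jg loop: taken
after mov edi, [eax]: edi=M[112]=13
after and esi, edi: esi=0&13=0
after add eax, 4: eax=112+4=116
after sub ecx, 2: ecx=4-2=2
cmp ecx, 0  (cmp 2,0)
jg loop: taken
after mov edi, [eax]: edi=M[116]=-8
after and esi, edi: esi=0&(-8)=0
after add eax, 4: eax=116+4=120
after sub ecx, 2: ecx=2-2=0
cmp ecx, 0  (cmp 0,0)
jg loop: not taken
mov [108], esi → M[108]=0
halt.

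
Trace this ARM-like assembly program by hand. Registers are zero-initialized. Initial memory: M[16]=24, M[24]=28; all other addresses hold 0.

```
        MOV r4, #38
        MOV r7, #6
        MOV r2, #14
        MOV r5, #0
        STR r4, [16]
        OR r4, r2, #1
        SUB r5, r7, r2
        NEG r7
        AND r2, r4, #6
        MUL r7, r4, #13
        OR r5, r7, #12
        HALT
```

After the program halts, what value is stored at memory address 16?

after MOV r4, #38: r4=38
after MOV r7, #6: r7=6
after MOV r2, #14: r2=14
after MOV r5, #0: r5=0
STR r4, [16] → M[16]=38
after OR r4, r2, #1: r4=14|1=15
after SUB r5, r7, r2: r5=6-14=-8
after NEG r7: r7=-(6)=-6
after AND r2, r4, #6: r2=15&6=6
after MUL r7, r4, #13: r7=15*13=195
after OR r5, r7, #12: r5=195|12=207
halt.

38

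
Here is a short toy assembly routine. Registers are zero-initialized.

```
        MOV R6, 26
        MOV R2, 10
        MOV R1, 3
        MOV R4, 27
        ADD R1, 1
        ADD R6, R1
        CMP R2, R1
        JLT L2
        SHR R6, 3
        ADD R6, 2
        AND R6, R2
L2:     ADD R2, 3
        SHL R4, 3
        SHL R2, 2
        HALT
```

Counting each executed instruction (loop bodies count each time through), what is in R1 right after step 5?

4

MOV R6, 26 → R6=26
MOV R2, 10 → R2=10
MOV R1, 3 → R1=3
MOV R4, 27 → R4=27
ADD R1, 1 → R1=3+1=4
After step 5: R1 = 4.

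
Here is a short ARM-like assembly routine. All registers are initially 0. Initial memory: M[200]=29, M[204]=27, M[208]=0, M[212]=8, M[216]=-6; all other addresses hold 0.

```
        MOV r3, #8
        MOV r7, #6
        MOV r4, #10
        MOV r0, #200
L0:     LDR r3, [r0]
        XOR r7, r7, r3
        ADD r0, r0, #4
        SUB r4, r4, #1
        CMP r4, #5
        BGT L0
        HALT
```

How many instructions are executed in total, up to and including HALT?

35

after MOV r3, #8: r3=8
after MOV r7, #6: r7=6
after MOV r4, #10: r4=10
after MOV r0, #200: r0=200
after LDR r3, [r0]: r3=M[200]=29
after XOR r7, r7, r3: r7=6^29=27
after ADD r0, r0, #4: r0=200+4=204
after SUB r4, r4, #1: r4=10-1=9
CMP r4, #5  (cmp 9,5)
BGT L0: taken
after LDR r3, [r0]: r3=M[204]=27
after XOR r7, r7, r3: r7=27^27=0
after ADD r0, r0, #4: r0=204+4=208
after SUB r4, r4, #1: r4=9-1=8
CMP r4, #5  (cmp 8,5)
BGT L0: taken
after LDR r3, [r0]: r3=M[208]=0
after XOR r7, r7, r3: r7=0^0=0
after ADD r0, r0, #4: r0=208+4=212
after SUB r4, r4, #1: r4=8-1=7
CMP r4, #5  (cmp 7,5)
BGT L0: taken
after LDR r3, [r0]: r3=M[212]=8
after XOR r7, r7, r3: r7=0^8=8
after ADD r0, r0, #4: r0=212+4=216
after SUB r4, r4, #1: r4=7-1=6
CMP r4, #5  (cmp 6,5)
BGT L0: taken
after LDR r3, [r0]: r3=M[216]=-6
after XOR r7, r7, r3: r7=8^(-6)=-14
after ADD r0, r0, #4: r0=216+4=220
after SUB r4, r4, #1: r4=6-1=5
CMP r4, #5  (cmp 5,5)
BGT L0: not taken
halt.
Total executed instructions: 35.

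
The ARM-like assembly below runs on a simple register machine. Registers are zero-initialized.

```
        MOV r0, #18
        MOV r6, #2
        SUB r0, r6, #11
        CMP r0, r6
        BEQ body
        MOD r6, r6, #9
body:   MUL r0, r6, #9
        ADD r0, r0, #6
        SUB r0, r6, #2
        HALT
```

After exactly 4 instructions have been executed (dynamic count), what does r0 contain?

-9

MOV r0, #18 → r0=18
MOV r6, #2 → r6=2
SUB r0, r6, #11 → r0=2-11=-9
CMP r0, r6  (cmp -9,2)
After step 4: r0 = -9.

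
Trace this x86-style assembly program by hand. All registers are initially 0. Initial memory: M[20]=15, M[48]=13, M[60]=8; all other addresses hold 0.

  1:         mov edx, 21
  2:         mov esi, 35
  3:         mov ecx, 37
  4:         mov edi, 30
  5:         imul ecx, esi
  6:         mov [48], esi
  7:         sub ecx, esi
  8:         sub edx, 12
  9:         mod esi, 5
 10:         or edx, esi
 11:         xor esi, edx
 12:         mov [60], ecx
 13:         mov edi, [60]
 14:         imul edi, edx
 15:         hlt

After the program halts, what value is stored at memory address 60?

1260

edx=21
esi=35
ecx=37
edi=30
ecx=37*35=1295
mov [48], esi → M[48]=35
ecx=1295-35=1260
edx=21-12=9
esi=35%5=0
edx=9|0=9
esi=0^9=9
mov [60], ecx → M[60]=1260
edi=M[60]=1260
edi=1260*9=11340
halt.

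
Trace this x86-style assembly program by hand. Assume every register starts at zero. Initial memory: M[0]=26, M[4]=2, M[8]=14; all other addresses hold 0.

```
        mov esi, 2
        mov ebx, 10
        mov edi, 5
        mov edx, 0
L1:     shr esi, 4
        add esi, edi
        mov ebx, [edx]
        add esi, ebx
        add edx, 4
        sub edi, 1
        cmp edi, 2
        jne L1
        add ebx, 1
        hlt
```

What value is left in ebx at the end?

15

mov esi, 2 → esi=2
mov ebx, 10 → ebx=10
mov edi, 5 → edi=5
mov edx, 0 → edx=0
shr esi, 4 → esi=2>>4=0
add esi, edi → esi=0+5=5
mov ebx, [edx] → ebx=M[0]=26
add esi, ebx → esi=5+26=31
add edx, 4 → edx=0+4=4
sub edi, 1 → edi=5-1=4
cmp edi, 2  (cmp 4,2)
jne L1: taken
shr esi, 4 → esi=31>>4=1
add esi, edi → esi=1+4=5
mov ebx, [edx] → ebx=M[4]=2
add esi, ebx → esi=5+2=7
add edx, 4 → edx=4+4=8
sub edi, 1 → edi=4-1=3
cmp edi, 2  (cmp 3,2)
jne L1: taken
shr esi, 4 → esi=7>>4=0
add esi, edi → esi=0+3=3
mov ebx, [edx] → ebx=M[8]=14
add esi, ebx → esi=3+14=17
add edx, 4 → edx=8+4=12
sub edi, 1 → edi=3-1=2
cmp edi, 2  (cmp 2,2)
jne L1: not taken
add ebx, 1 → ebx=14+1=15
halt.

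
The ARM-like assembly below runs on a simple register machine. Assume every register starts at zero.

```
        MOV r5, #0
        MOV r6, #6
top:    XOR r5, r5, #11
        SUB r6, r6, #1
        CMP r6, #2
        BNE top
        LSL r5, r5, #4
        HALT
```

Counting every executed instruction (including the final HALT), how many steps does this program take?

r5=0
r6=6
r5=0^11=11
r6=6-1=5
CMP r6, #2  (cmp 5,2)
BNE top: taken
r5=11^11=0
r6=5-1=4
CMP r6, #2  (cmp 4,2)
BNE top: taken
r5=0^11=11
r6=4-1=3
CMP r6, #2  (cmp 3,2)
BNE top: taken
r5=11^11=0
r6=3-1=2
CMP r6, #2  (cmp 2,2)
BNE top: not taken
r5=0<<4=0
halt.
Total executed instructions: 20.

20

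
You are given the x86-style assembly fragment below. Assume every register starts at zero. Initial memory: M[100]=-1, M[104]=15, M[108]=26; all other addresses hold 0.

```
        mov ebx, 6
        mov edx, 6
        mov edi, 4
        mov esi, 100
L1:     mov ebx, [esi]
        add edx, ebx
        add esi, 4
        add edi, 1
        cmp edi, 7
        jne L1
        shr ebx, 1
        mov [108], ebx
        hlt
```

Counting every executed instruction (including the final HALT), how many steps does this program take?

mov ebx, 6 → ebx=6
mov edx, 6 → edx=6
mov edi, 4 → edi=4
mov esi, 100 → esi=100
mov ebx, [esi] → ebx=M[100]=-1
add edx, ebx → edx=6+(-1)=5
add esi, 4 → esi=100+4=104
add edi, 1 → edi=4+1=5
cmp edi, 7  (cmp 5,7)
jne L1: taken
mov ebx, [esi] → ebx=M[104]=15
add edx, ebx → edx=5+15=20
add esi, 4 → esi=104+4=108
add edi, 1 → edi=5+1=6
cmp edi, 7  (cmp 6,7)
jne L1: taken
mov ebx, [esi] → ebx=M[108]=26
add edx, ebx → edx=20+26=46
add esi, 4 → esi=108+4=112
add edi, 1 → edi=6+1=7
cmp edi, 7  (cmp 7,7)
jne L1: not taken
shr ebx, 1 → ebx=26>>1=13
mov [108], ebx → M[108]=13
halt.
Total executed instructions: 25.

25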